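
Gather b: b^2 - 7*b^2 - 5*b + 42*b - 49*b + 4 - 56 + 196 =-6*b^2 - 12*b + 144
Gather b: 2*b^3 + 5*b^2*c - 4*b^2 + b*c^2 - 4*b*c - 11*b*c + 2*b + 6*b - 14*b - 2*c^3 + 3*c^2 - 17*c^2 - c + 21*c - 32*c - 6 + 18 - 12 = 2*b^3 + b^2*(5*c - 4) + b*(c^2 - 15*c - 6) - 2*c^3 - 14*c^2 - 12*c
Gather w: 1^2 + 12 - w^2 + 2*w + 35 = -w^2 + 2*w + 48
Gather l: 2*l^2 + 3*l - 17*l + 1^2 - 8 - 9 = 2*l^2 - 14*l - 16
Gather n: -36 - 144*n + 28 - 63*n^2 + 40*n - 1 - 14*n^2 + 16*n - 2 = -77*n^2 - 88*n - 11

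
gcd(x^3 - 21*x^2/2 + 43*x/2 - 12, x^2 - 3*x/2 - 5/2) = 1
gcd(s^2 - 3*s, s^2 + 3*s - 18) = s - 3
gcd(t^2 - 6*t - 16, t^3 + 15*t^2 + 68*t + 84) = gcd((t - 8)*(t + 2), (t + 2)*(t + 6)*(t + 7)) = t + 2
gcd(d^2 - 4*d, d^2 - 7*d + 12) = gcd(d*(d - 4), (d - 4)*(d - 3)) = d - 4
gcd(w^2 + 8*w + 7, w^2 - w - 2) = w + 1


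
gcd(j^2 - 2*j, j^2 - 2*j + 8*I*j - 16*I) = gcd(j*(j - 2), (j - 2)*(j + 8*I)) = j - 2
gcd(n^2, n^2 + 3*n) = n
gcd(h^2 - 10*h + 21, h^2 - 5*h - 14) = h - 7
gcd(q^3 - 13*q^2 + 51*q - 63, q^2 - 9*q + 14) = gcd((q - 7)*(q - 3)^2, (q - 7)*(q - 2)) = q - 7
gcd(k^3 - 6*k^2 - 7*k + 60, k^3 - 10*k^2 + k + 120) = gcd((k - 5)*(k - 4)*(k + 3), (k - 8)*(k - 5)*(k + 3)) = k^2 - 2*k - 15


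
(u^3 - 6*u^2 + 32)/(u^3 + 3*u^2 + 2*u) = (u^2 - 8*u + 16)/(u*(u + 1))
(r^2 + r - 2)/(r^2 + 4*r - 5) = (r + 2)/(r + 5)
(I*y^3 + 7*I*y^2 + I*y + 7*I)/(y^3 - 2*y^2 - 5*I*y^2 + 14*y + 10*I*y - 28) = I*(y^3 + 7*y^2 + y + 7)/(y^3 - y^2*(2 + 5*I) + 2*y*(7 + 5*I) - 28)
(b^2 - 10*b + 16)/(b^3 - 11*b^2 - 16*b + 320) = (b - 2)/(b^2 - 3*b - 40)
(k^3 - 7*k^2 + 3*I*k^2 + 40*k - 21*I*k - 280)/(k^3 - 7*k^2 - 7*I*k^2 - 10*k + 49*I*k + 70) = (k + 8*I)/(k - 2*I)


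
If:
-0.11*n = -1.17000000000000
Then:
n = 10.64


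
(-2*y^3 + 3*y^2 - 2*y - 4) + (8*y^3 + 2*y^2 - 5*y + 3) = 6*y^3 + 5*y^2 - 7*y - 1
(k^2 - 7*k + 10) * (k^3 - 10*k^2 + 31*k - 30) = k^5 - 17*k^4 + 111*k^3 - 347*k^2 + 520*k - 300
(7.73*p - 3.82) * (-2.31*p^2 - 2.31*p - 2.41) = -17.8563*p^3 - 9.0321*p^2 - 9.8051*p + 9.2062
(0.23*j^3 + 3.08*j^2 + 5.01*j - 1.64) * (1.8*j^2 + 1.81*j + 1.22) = 0.414*j^5 + 5.9603*j^4 + 14.8734*j^3 + 9.8737*j^2 + 3.1438*j - 2.0008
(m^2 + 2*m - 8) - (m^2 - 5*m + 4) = 7*m - 12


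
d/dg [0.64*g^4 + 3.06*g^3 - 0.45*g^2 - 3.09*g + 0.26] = 2.56*g^3 + 9.18*g^2 - 0.9*g - 3.09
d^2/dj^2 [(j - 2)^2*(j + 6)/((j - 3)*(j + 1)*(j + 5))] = 2*(-j^6 - 21*j^5 + 132*j^4 + 638*j^3 - 1233*j^2 - 3753*j + 9486)/(j^9 + 9*j^8 - 12*j^7 - 252*j^6 - 114*j^5 + 2286*j^4 + 1988*j^3 - 5580*j^2 - 8775*j - 3375)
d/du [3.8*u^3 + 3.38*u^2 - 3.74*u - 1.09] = 11.4*u^2 + 6.76*u - 3.74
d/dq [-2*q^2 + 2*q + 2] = 2 - 4*q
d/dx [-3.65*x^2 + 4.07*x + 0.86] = 4.07 - 7.3*x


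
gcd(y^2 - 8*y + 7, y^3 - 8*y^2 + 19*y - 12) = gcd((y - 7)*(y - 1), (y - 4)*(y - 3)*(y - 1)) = y - 1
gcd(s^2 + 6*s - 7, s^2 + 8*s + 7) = s + 7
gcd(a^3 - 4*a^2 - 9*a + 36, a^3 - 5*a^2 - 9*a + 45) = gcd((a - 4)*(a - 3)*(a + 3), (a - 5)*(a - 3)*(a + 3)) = a^2 - 9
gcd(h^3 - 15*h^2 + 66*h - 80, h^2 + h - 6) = h - 2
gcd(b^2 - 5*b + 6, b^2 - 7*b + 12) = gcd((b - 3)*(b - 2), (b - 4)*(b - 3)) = b - 3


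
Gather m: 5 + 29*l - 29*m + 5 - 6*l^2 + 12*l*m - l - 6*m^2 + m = -6*l^2 + 28*l - 6*m^2 + m*(12*l - 28) + 10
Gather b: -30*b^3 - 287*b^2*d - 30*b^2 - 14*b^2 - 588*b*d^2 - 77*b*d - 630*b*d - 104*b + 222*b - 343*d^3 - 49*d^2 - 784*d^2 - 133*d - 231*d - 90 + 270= -30*b^3 + b^2*(-287*d - 44) + b*(-588*d^2 - 707*d + 118) - 343*d^3 - 833*d^2 - 364*d + 180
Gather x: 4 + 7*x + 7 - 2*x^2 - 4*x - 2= -2*x^2 + 3*x + 9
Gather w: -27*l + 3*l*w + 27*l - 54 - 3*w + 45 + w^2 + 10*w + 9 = w^2 + w*(3*l + 7)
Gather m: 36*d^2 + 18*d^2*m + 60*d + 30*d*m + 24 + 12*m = 36*d^2 + 60*d + m*(18*d^2 + 30*d + 12) + 24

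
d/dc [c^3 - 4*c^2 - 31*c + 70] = 3*c^2 - 8*c - 31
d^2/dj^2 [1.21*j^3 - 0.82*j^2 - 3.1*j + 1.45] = 7.26*j - 1.64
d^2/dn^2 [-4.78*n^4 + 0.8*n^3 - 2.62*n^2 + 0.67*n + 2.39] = -57.36*n^2 + 4.8*n - 5.24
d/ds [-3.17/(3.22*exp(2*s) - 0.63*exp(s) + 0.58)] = (20.4148*exp(s) - 1.9971)*exp(s)/(3.22*exp(2*s) - 0.63*exp(s) + 0.58)^2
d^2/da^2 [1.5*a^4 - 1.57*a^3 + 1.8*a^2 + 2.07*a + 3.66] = 18.0*a^2 - 9.42*a + 3.6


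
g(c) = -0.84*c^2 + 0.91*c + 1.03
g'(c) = 0.91 - 1.68*c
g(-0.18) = 0.84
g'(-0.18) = 1.21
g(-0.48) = 0.40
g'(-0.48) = 1.72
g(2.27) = -1.23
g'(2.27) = -2.90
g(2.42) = -1.69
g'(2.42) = -3.16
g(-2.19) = -4.99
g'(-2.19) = 4.59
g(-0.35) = 0.61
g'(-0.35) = 1.50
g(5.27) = -17.50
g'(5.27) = -7.94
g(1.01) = 1.09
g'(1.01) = -0.79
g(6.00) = -23.75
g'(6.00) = -9.17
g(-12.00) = -130.85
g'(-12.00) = 21.07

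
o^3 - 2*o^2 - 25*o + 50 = (o - 5)*(o - 2)*(o + 5)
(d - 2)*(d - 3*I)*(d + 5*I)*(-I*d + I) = -I*d^4 + 2*d^3 + 3*I*d^3 - 6*d^2 - 17*I*d^2 + 4*d + 45*I*d - 30*I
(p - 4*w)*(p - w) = p^2 - 5*p*w + 4*w^2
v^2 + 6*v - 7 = (v - 1)*(v + 7)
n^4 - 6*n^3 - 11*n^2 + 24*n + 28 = (n - 7)*(n - 2)*(n + 1)*(n + 2)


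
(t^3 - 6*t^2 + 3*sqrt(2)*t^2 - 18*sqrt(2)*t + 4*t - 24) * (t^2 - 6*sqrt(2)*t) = t^5 - 6*t^4 - 3*sqrt(2)*t^4 - 32*t^3 + 18*sqrt(2)*t^3 - 24*sqrt(2)*t^2 + 192*t^2 + 144*sqrt(2)*t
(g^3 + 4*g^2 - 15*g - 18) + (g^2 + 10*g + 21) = g^3 + 5*g^2 - 5*g + 3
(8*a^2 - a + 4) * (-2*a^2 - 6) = -16*a^4 + 2*a^3 - 56*a^2 + 6*a - 24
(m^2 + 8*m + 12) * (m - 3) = m^3 + 5*m^2 - 12*m - 36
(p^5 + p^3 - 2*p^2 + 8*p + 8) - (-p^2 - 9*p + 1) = p^5 + p^3 - p^2 + 17*p + 7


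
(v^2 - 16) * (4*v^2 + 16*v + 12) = 4*v^4 + 16*v^3 - 52*v^2 - 256*v - 192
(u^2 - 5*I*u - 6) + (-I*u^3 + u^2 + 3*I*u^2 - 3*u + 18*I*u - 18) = -I*u^3 + 2*u^2 + 3*I*u^2 - 3*u + 13*I*u - 24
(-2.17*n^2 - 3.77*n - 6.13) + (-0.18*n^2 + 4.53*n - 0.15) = -2.35*n^2 + 0.76*n - 6.28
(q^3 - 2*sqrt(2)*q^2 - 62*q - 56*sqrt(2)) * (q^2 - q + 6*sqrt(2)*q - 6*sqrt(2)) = q^5 - q^4 + 4*sqrt(2)*q^4 - 86*q^3 - 4*sqrt(2)*q^3 - 428*sqrt(2)*q^2 + 86*q^2 - 672*q + 428*sqrt(2)*q + 672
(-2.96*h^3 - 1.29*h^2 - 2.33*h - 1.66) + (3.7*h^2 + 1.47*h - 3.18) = -2.96*h^3 + 2.41*h^2 - 0.86*h - 4.84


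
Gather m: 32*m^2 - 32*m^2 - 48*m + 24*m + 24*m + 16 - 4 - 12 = 0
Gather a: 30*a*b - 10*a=a*(30*b - 10)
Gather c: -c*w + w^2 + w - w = -c*w + w^2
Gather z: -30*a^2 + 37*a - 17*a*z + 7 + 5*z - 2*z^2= -30*a^2 + 37*a - 2*z^2 + z*(5 - 17*a) + 7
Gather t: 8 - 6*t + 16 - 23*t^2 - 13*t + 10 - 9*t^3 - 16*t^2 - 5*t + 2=-9*t^3 - 39*t^2 - 24*t + 36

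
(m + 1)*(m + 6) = m^2 + 7*m + 6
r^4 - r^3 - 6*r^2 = r^2*(r - 3)*(r + 2)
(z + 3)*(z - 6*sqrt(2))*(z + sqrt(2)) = z^3 - 5*sqrt(2)*z^2 + 3*z^2 - 15*sqrt(2)*z - 12*z - 36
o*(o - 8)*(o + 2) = o^3 - 6*o^2 - 16*o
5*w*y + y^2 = y*(5*w + y)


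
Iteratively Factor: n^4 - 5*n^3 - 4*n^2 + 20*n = (n + 2)*(n^3 - 7*n^2 + 10*n) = (n - 5)*(n + 2)*(n^2 - 2*n) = (n - 5)*(n - 2)*(n + 2)*(n)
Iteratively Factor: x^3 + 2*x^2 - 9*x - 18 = (x + 3)*(x^2 - x - 6) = (x - 3)*(x + 3)*(x + 2)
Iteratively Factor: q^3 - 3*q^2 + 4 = (q - 2)*(q^2 - q - 2) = (q - 2)*(q + 1)*(q - 2)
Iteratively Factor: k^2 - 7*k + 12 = (k - 4)*(k - 3)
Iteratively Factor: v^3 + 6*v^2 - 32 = (v - 2)*(v^2 + 8*v + 16) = (v - 2)*(v + 4)*(v + 4)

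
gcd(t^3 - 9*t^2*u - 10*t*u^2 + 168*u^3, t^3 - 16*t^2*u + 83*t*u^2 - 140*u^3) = t - 7*u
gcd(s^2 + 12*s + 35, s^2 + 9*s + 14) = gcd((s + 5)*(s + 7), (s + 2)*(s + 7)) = s + 7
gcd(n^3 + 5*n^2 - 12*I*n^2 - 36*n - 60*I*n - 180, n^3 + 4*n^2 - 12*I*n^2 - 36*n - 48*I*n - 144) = n^2 - 12*I*n - 36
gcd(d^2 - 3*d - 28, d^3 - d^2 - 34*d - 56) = d^2 - 3*d - 28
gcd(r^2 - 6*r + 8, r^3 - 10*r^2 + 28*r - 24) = r - 2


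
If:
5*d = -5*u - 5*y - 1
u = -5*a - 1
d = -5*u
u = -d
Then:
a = -1/5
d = 0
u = 0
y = -1/5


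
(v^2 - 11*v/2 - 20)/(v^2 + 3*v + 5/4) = 2*(v - 8)/(2*v + 1)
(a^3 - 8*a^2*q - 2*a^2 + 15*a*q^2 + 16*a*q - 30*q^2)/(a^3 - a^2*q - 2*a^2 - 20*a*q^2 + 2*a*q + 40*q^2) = (a - 3*q)/(a + 4*q)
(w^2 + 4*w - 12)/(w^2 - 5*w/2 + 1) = 2*(w + 6)/(2*w - 1)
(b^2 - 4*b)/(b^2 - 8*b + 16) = b/(b - 4)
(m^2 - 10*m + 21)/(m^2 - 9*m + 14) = (m - 3)/(m - 2)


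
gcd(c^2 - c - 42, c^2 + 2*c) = 1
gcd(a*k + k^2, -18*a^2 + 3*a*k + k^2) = 1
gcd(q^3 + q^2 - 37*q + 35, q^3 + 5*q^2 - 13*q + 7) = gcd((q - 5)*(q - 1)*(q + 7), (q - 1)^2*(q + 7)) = q^2 + 6*q - 7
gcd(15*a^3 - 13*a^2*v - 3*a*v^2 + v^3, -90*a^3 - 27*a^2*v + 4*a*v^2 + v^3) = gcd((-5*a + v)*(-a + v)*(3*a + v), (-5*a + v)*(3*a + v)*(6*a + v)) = -15*a^2 - 2*a*v + v^2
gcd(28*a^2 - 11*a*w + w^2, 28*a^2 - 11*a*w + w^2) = 28*a^2 - 11*a*w + w^2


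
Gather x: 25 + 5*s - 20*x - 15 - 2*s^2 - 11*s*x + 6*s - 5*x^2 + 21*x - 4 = -2*s^2 + 11*s - 5*x^2 + x*(1 - 11*s) + 6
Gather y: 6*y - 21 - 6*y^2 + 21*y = -6*y^2 + 27*y - 21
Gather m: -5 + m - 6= m - 11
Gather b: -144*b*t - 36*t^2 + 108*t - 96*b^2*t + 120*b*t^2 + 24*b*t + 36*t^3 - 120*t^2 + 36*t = -96*b^2*t + b*(120*t^2 - 120*t) + 36*t^3 - 156*t^2 + 144*t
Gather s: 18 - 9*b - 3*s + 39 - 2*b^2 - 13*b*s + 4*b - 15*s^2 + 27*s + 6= -2*b^2 - 5*b - 15*s^2 + s*(24 - 13*b) + 63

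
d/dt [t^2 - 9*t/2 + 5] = 2*t - 9/2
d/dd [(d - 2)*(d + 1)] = 2*d - 1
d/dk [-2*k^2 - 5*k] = -4*k - 5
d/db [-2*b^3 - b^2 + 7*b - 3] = -6*b^2 - 2*b + 7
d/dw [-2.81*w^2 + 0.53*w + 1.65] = 0.53 - 5.62*w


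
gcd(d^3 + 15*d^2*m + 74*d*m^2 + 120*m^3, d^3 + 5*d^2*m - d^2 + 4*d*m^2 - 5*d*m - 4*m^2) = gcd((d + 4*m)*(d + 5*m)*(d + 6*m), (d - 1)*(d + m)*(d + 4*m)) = d + 4*m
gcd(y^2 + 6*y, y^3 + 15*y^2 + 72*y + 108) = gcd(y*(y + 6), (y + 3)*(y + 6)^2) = y + 6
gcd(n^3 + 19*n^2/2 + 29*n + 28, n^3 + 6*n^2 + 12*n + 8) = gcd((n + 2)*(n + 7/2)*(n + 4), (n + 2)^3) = n + 2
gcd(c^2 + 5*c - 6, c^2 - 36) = c + 6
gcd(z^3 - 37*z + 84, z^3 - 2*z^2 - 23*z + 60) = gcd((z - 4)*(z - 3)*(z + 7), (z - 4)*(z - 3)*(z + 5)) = z^2 - 7*z + 12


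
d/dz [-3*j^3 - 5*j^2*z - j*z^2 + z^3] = -5*j^2 - 2*j*z + 3*z^2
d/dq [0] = 0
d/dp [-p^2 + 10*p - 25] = 10 - 2*p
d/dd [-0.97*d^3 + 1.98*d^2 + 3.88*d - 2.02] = -2.91*d^2 + 3.96*d + 3.88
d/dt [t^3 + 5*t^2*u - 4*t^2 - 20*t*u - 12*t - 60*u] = 3*t^2 + 10*t*u - 8*t - 20*u - 12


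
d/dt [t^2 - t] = 2*t - 1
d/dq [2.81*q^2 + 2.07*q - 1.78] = 5.62*q + 2.07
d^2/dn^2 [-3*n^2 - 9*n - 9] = -6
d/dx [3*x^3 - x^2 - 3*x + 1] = 9*x^2 - 2*x - 3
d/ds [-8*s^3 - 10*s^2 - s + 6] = -24*s^2 - 20*s - 1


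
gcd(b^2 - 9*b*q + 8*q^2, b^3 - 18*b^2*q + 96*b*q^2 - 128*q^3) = -b + 8*q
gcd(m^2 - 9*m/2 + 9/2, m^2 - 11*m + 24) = m - 3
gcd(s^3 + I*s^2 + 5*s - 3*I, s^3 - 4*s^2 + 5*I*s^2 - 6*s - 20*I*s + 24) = s + 3*I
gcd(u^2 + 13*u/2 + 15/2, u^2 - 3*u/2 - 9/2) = u + 3/2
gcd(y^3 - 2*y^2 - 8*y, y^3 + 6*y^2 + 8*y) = y^2 + 2*y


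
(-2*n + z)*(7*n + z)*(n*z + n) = -14*n^3*z - 14*n^3 + 5*n^2*z^2 + 5*n^2*z + n*z^3 + n*z^2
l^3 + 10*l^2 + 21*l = l*(l + 3)*(l + 7)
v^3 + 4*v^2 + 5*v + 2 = (v + 1)^2*(v + 2)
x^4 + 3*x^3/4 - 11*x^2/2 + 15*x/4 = x*(x - 5/4)*(x - 1)*(x + 3)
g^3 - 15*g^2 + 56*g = g*(g - 8)*(g - 7)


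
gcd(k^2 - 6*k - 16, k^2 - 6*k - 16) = k^2 - 6*k - 16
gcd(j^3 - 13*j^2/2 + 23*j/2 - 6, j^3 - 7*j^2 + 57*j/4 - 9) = j^2 - 11*j/2 + 6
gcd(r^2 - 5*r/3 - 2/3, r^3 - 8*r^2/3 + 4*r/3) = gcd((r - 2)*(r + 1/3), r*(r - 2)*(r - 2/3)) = r - 2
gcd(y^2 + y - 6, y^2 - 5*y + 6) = y - 2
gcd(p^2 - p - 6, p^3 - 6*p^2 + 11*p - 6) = p - 3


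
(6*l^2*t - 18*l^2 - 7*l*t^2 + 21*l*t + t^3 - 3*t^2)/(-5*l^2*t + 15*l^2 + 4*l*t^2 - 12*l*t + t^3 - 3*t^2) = (-6*l + t)/(5*l + t)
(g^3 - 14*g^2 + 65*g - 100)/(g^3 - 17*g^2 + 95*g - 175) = (g - 4)/(g - 7)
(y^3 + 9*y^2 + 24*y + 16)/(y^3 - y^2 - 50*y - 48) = (y^2 + 8*y + 16)/(y^2 - 2*y - 48)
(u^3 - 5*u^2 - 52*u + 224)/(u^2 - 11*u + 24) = (u^2 + 3*u - 28)/(u - 3)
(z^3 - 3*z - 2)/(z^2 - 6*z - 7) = (z^2 - z - 2)/(z - 7)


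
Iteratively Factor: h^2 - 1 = (h + 1)*(h - 1)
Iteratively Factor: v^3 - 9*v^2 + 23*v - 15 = (v - 3)*(v^2 - 6*v + 5) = (v - 5)*(v - 3)*(v - 1)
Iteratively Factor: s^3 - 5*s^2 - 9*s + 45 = (s - 3)*(s^2 - 2*s - 15) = (s - 3)*(s + 3)*(s - 5)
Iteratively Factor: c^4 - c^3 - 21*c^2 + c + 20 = (c + 4)*(c^3 - 5*c^2 - c + 5) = (c + 1)*(c + 4)*(c^2 - 6*c + 5) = (c - 1)*(c + 1)*(c + 4)*(c - 5)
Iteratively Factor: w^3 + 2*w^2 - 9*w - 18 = (w + 2)*(w^2 - 9) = (w - 3)*(w + 2)*(w + 3)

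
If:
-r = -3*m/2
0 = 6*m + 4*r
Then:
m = 0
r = 0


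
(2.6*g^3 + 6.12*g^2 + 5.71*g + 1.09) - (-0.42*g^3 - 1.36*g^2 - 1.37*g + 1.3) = 3.02*g^3 + 7.48*g^2 + 7.08*g - 0.21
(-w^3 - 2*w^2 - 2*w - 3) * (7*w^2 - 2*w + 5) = -7*w^5 - 12*w^4 - 15*w^3 - 27*w^2 - 4*w - 15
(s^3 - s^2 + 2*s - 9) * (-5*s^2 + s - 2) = -5*s^5 + 6*s^4 - 13*s^3 + 49*s^2 - 13*s + 18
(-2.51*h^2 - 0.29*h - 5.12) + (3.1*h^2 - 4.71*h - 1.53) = 0.59*h^2 - 5.0*h - 6.65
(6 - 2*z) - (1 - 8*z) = 6*z + 5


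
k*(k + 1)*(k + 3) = k^3 + 4*k^2 + 3*k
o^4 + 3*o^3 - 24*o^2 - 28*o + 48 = (o - 4)*(o - 1)*(o + 2)*(o + 6)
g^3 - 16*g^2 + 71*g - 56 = (g - 8)*(g - 7)*(g - 1)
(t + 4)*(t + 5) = t^2 + 9*t + 20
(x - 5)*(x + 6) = x^2 + x - 30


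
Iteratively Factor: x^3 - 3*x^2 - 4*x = (x + 1)*(x^2 - 4*x) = x*(x + 1)*(x - 4)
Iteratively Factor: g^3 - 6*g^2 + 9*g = (g)*(g^2 - 6*g + 9) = g*(g - 3)*(g - 3)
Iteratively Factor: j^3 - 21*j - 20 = (j - 5)*(j^2 + 5*j + 4) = (j - 5)*(j + 4)*(j + 1)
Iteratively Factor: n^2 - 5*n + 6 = (n - 3)*(n - 2)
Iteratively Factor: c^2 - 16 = (c + 4)*(c - 4)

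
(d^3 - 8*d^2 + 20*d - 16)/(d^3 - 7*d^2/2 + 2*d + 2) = 2*(d - 4)/(2*d + 1)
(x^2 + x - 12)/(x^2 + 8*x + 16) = (x - 3)/(x + 4)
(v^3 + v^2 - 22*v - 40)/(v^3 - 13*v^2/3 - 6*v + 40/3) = 3*(v + 4)/(3*v - 4)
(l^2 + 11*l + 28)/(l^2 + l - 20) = (l^2 + 11*l + 28)/(l^2 + l - 20)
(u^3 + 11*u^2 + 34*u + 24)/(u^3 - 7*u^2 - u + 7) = (u^2 + 10*u + 24)/(u^2 - 8*u + 7)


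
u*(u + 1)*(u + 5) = u^3 + 6*u^2 + 5*u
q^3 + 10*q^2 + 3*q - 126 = (q - 3)*(q + 6)*(q + 7)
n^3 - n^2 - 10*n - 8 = (n - 4)*(n + 1)*(n + 2)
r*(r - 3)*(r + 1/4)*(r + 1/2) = r^4 - 9*r^3/4 - 17*r^2/8 - 3*r/8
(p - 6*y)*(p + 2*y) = p^2 - 4*p*y - 12*y^2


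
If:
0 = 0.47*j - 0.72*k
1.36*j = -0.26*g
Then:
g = -8.01309328968904*k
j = 1.53191489361702*k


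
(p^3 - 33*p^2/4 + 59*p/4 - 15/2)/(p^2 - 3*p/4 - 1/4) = (4*p^2 - 29*p + 30)/(4*p + 1)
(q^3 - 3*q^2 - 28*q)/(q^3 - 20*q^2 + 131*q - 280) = q*(q + 4)/(q^2 - 13*q + 40)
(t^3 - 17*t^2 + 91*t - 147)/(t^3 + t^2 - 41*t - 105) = (t^2 - 10*t + 21)/(t^2 + 8*t + 15)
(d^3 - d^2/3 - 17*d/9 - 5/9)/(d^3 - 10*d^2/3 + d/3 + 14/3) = (9*d^2 - 12*d - 5)/(3*(3*d^2 - 13*d + 14))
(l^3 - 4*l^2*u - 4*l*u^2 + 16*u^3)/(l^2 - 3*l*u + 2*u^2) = (-l^2 + 2*l*u + 8*u^2)/(-l + u)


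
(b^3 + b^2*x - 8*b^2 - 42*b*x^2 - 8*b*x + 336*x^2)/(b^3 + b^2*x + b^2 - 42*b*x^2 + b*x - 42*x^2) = (b - 8)/(b + 1)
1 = 1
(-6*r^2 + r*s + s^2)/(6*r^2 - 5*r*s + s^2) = (-3*r - s)/(3*r - s)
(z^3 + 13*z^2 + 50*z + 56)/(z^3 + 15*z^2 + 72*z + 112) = (z + 2)/(z + 4)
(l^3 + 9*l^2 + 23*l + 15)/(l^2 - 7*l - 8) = (l^2 + 8*l + 15)/(l - 8)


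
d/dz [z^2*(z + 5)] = z*(3*z + 10)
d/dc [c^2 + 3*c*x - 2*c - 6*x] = 2*c + 3*x - 2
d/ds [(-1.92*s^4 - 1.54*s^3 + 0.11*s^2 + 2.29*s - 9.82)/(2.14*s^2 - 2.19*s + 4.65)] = (-8.2176*s^5 + 9.3188*s^4 - 28.9668*s^3 - 26.6245*s^2 + 43.0526*s - 10.8573)/(4.5796*s^4 - 9.3732*s^3 + 24.6981*s^2 - 20.367*s + 21.6225)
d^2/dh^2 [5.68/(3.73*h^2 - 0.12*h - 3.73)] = (158.050544*h^2 - 5.084736*h - 5.68*(7.46*h - 0.12)*(14.92*h - 0.24) - 158.050544)/(-3.73*h^2 + 0.12*h + 3.73)^3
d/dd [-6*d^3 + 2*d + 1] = 2 - 18*d^2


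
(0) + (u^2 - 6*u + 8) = u^2 - 6*u + 8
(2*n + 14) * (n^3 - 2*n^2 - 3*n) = 2*n^4 + 10*n^3 - 34*n^2 - 42*n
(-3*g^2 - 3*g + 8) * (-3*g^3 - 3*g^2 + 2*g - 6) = 9*g^5 + 18*g^4 - 21*g^3 - 12*g^2 + 34*g - 48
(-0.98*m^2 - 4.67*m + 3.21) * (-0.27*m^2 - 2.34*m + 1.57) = 0.2646*m^4 + 3.5541*m^3 + 8.5225*m^2 - 14.8433*m + 5.0397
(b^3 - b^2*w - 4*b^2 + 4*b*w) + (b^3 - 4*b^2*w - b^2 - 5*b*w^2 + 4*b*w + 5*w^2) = 2*b^3 - 5*b^2*w - 5*b^2 - 5*b*w^2 + 8*b*w + 5*w^2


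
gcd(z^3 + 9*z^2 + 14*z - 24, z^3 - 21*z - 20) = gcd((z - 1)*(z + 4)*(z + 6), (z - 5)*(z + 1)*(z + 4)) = z + 4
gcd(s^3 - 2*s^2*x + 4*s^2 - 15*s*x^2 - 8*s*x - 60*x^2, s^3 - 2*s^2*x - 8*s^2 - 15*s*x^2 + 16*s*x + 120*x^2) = -s^2 + 2*s*x + 15*x^2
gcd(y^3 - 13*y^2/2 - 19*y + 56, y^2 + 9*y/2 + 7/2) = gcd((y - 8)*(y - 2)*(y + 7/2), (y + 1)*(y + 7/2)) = y + 7/2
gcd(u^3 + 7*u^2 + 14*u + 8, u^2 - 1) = u + 1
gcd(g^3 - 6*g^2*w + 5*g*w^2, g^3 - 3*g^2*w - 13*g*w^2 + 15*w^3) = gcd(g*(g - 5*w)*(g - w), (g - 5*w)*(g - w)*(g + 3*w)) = g^2 - 6*g*w + 5*w^2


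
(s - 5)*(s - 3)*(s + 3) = s^3 - 5*s^2 - 9*s + 45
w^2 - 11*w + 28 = (w - 7)*(w - 4)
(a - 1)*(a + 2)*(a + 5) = a^3 + 6*a^2 + 3*a - 10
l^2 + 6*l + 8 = (l + 2)*(l + 4)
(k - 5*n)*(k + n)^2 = k^3 - 3*k^2*n - 9*k*n^2 - 5*n^3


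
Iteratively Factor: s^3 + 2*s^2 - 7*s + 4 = (s - 1)*(s^2 + 3*s - 4) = (s - 1)^2*(s + 4)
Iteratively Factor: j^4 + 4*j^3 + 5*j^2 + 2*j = (j + 1)*(j^3 + 3*j^2 + 2*j) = (j + 1)*(j + 2)*(j^2 + j) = (j + 1)^2*(j + 2)*(j)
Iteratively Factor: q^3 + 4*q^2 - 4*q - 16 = (q + 2)*(q^2 + 2*q - 8) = (q - 2)*(q + 2)*(q + 4)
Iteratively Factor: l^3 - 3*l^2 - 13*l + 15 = (l - 5)*(l^2 + 2*l - 3) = (l - 5)*(l + 3)*(l - 1)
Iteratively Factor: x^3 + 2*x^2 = (x)*(x^2 + 2*x) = x^2*(x + 2)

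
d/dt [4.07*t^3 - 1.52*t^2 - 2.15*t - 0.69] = 12.21*t^2 - 3.04*t - 2.15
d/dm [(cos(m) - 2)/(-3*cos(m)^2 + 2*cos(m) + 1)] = (-3*cos(m)^2 + 12*cos(m) - 5)*sin(m)/((cos(m) - 1)^2*(3*cos(m) + 1)^2)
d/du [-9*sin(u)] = -9*cos(u)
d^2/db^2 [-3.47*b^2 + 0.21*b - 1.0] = -6.94000000000000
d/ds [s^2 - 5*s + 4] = 2*s - 5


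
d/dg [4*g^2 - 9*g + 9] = 8*g - 9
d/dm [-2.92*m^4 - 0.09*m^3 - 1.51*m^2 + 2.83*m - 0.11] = -11.68*m^3 - 0.27*m^2 - 3.02*m + 2.83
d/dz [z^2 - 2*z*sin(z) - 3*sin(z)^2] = -2*z*cos(z) + 2*z - 2*sin(z) - 3*sin(2*z)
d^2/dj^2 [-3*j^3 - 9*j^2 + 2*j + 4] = -18*j - 18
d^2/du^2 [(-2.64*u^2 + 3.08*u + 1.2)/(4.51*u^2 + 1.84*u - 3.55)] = (-5.6843418860808e-14*u^4 + 169.110568*u^3 - 107.1576*u^2 + 355.62252*u + 20.24656)/(91.733851*u^6 + 112.277352*u^5 - 170.814897*u^4 - 170.526416*u^3 + 134.455185*u^2 + 69.5658*u - 44.738875)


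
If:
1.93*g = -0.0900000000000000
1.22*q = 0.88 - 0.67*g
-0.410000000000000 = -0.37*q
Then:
No Solution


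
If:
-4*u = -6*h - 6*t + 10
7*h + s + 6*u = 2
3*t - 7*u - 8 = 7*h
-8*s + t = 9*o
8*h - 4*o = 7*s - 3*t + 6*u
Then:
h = -1681/430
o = 5827/430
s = -5997/430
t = 4467/430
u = 1552/215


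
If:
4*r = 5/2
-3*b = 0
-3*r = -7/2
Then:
No Solution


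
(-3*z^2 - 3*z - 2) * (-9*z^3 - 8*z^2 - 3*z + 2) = 27*z^5 + 51*z^4 + 51*z^3 + 19*z^2 - 4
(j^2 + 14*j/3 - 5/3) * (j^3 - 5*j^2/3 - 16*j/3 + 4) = j^5 + 3*j^4 - 133*j^3/9 - 163*j^2/9 + 248*j/9 - 20/3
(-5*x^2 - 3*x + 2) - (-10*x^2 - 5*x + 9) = 5*x^2 + 2*x - 7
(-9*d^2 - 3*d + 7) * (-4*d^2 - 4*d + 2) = 36*d^4 + 48*d^3 - 34*d^2 - 34*d + 14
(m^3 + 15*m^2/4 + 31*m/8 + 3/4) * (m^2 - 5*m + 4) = m^5 - 5*m^4/4 - 87*m^3/8 - 29*m^2/8 + 47*m/4 + 3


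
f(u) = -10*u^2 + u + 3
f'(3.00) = -59.00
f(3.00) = -84.00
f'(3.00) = -59.00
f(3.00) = -84.00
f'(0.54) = -9.80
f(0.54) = 0.62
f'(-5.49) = 110.80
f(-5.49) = -303.89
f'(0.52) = -9.40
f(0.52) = 0.82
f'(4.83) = -95.60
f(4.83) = -225.46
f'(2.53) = -49.60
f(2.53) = -58.48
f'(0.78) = -14.60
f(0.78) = -2.30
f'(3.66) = -72.20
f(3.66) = -127.30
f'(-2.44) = 49.80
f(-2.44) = -58.98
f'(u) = 1 - 20*u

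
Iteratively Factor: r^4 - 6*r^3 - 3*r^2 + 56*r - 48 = (r - 1)*(r^3 - 5*r^2 - 8*r + 48) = (r - 4)*(r - 1)*(r^2 - r - 12) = (r - 4)^2*(r - 1)*(r + 3)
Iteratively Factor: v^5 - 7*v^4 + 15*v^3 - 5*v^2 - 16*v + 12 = (v - 2)*(v^4 - 5*v^3 + 5*v^2 + 5*v - 6) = (v - 2)^2*(v^3 - 3*v^2 - v + 3) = (v - 2)^2*(v + 1)*(v^2 - 4*v + 3) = (v - 3)*(v - 2)^2*(v + 1)*(v - 1)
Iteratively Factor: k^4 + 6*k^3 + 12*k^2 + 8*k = (k + 2)*(k^3 + 4*k^2 + 4*k) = (k + 2)^2*(k^2 + 2*k) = k*(k + 2)^2*(k + 2)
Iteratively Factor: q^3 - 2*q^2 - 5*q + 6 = (q - 3)*(q^2 + q - 2) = (q - 3)*(q - 1)*(q + 2)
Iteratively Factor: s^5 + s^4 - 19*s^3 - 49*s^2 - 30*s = (s + 3)*(s^4 - 2*s^3 - 13*s^2 - 10*s) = (s + 1)*(s + 3)*(s^3 - 3*s^2 - 10*s) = (s + 1)*(s + 2)*(s + 3)*(s^2 - 5*s) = (s - 5)*(s + 1)*(s + 2)*(s + 3)*(s)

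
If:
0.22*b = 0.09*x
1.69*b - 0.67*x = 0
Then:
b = 0.00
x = 0.00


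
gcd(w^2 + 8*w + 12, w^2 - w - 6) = w + 2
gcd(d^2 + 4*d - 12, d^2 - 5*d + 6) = d - 2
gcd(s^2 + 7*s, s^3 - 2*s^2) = s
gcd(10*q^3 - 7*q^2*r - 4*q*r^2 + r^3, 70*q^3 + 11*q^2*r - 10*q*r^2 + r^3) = 10*q^2 + 3*q*r - r^2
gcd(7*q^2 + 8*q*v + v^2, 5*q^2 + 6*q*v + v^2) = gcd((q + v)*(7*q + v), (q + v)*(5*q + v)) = q + v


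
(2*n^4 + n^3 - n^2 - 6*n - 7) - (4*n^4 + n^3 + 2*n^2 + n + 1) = -2*n^4 - 3*n^2 - 7*n - 8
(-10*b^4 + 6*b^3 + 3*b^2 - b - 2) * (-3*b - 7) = 30*b^5 + 52*b^4 - 51*b^3 - 18*b^2 + 13*b + 14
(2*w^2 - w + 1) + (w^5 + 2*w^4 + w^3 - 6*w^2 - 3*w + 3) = w^5 + 2*w^4 + w^3 - 4*w^2 - 4*w + 4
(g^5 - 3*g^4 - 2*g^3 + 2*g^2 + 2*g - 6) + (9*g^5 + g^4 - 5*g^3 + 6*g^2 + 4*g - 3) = 10*g^5 - 2*g^4 - 7*g^3 + 8*g^2 + 6*g - 9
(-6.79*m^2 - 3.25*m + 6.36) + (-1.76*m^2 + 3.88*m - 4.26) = -8.55*m^2 + 0.63*m + 2.1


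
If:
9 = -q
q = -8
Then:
No Solution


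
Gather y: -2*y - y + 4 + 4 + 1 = 9 - 3*y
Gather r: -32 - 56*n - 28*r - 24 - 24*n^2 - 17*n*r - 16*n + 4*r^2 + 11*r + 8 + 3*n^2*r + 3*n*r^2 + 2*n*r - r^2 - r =-24*n^2 - 72*n + r^2*(3*n + 3) + r*(3*n^2 - 15*n - 18) - 48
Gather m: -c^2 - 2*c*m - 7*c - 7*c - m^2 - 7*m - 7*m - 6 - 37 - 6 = -c^2 - 14*c - m^2 + m*(-2*c - 14) - 49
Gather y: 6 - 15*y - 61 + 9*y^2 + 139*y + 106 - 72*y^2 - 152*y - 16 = -63*y^2 - 28*y + 35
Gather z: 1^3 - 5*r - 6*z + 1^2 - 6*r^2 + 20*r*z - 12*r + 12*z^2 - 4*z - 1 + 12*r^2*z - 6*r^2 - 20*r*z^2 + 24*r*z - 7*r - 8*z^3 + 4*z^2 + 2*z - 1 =-12*r^2 - 24*r - 8*z^3 + z^2*(16 - 20*r) + z*(12*r^2 + 44*r - 8)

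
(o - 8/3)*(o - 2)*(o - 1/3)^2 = o^4 - 16*o^3/3 + 77*o^2/9 - 110*o/27 + 16/27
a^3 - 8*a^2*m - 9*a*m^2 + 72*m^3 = (a - 8*m)*(a - 3*m)*(a + 3*m)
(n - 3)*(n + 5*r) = n^2 + 5*n*r - 3*n - 15*r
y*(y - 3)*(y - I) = y^3 - 3*y^2 - I*y^2 + 3*I*y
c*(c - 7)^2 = c^3 - 14*c^2 + 49*c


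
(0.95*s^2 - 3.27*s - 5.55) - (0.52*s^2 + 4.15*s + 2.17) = 0.43*s^2 - 7.42*s - 7.72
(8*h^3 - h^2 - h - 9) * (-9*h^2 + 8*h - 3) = -72*h^5 + 73*h^4 - 23*h^3 + 76*h^2 - 69*h + 27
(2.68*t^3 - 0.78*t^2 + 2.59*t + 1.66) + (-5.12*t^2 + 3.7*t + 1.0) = 2.68*t^3 - 5.9*t^2 + 6.29*t + 2.66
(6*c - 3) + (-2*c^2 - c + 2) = -2*c^2 + 5*c - 1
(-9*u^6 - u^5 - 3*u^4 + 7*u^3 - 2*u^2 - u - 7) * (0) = 0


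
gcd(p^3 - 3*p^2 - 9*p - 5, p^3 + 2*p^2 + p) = p^2 + 2*p + 1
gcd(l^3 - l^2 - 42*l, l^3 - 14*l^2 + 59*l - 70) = l - 7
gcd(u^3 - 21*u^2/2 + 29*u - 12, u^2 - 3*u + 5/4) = u - 1/2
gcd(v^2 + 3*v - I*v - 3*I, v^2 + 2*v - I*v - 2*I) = v - I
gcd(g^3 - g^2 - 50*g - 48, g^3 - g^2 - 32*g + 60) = g + 6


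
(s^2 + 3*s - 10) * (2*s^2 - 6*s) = 2*s^4 - 38*s^2 + 60*s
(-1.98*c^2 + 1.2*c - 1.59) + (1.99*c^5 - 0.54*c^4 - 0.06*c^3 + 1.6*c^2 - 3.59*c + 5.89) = 1.99*c^5 - 0.54*c^4 - 0.06*c^3 - 0.38*c^2 - 2.39*c + 4.3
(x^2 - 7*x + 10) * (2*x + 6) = 2*x^3 - 8*x^2 - 22*x + 60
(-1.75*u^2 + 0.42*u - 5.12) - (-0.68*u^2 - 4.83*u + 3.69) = -1.07*u^2 + 5.25*u - 8.81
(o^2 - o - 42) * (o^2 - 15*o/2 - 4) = o^4 - 17*o^3/2 - 77*o^2/2 + 319*o + 168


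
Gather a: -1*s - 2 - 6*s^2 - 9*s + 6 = -6*s^2 - 10*s + 4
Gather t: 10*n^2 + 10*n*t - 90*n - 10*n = 10*n^2 + 10*n*t - 100*n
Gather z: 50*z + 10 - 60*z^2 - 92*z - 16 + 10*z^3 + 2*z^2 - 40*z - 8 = 10*z^3 - 58*z^2 - 82*z - 14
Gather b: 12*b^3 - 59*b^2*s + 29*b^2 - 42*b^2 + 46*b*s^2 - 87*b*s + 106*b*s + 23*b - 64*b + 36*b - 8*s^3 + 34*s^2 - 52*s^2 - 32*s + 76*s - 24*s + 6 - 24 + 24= 12*b^3 + b^2*(-59*s - 13) + b*(46*s^2 + 19*s - 5) - 8*s^3 - 18*s^2 + 20*s + 6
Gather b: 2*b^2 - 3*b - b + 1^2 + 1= 2*b^2 - 4*b + 2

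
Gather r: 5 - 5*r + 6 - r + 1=12 - 6*r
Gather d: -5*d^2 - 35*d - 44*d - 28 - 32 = -5*d^2 - 79*d - 60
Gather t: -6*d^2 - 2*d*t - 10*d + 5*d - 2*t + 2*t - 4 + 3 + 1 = -6*d^2 - 2*d*t - 5*d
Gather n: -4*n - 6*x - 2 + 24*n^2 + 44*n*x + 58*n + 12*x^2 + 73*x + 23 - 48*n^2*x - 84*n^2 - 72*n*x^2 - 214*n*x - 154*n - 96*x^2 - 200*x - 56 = n^2*(-48*x - 60) + n*(-72*x^2 - 170*x - 100) - 84*x^2 - 133*x - 35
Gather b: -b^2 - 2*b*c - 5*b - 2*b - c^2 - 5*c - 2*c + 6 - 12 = -b^2 + b*(-2*c - 7) - c^2 - 7*c - 6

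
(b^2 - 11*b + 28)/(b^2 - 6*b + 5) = (b^2 - 11*b + 28)/(b^2 - 6*b + 5)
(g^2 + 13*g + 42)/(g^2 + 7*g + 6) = (g + 7)/(g + 1)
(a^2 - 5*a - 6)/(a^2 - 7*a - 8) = (a - 6)/(a - 8)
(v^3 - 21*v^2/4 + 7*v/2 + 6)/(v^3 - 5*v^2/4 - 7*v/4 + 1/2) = (4*v^2 - 13*v - 12)/(4*v^2 + 3*v - 1)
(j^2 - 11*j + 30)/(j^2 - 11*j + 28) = (j^2 - 11*j + 30)/(j^2 - 11*j + 28)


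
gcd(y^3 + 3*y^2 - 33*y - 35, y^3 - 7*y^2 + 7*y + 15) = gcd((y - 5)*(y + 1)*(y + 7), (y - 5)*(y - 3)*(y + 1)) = y^2 - 4*y - 5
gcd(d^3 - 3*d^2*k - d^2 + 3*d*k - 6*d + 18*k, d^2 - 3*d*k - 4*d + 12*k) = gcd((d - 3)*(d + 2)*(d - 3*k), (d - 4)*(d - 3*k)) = d - 3*k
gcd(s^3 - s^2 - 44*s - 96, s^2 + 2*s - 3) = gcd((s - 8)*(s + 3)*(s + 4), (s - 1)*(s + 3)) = s + 3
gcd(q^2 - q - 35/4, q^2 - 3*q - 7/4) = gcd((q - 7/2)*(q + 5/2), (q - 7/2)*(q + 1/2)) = q - 7/2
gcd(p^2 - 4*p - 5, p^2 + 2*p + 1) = p + 1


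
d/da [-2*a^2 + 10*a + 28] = 10 - 4*a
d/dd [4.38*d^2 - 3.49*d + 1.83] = 8.76*d - 3.49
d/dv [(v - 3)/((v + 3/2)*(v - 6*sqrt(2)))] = 2*(2*(3 - v)*(v - 6*sqrt(2)) + (3 - v)*(2*v + 3) + (v - 6*sqrt(2))*(2*v + 3))/((v - 6*sqrt(2))^2*(2*v + 3)^2)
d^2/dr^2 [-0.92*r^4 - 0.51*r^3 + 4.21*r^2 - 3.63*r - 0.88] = -11.04*r^2 - 3.06*r + 8.42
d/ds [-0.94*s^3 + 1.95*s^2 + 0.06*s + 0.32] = -2.82*s^2 + 3.9*s + 0.06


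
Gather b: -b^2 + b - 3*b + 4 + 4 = -b^2 - 2*b + 8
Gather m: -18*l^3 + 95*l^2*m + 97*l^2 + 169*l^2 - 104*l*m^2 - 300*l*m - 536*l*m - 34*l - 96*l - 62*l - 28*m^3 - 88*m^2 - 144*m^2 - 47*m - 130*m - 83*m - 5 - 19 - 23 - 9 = -18*l^3 + 266*l^2 - 192*l - 28*m^3 + m^2*(-104*l - 232) + m*(95*l^2 - 836*l - 260) - 56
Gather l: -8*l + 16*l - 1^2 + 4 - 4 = 8*l - 1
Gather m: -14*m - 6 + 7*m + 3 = -7*m - 3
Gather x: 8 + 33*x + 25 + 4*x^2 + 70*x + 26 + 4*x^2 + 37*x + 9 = 8*x^2 + 140*x + 68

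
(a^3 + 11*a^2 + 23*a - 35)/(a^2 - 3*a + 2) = (a^2 + 12*a + 35)/(a - 2)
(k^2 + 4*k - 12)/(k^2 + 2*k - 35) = (k^2 + 4*k - 12)/(k^2 + 2*k - 35)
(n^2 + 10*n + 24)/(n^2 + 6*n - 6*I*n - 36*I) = (n + 4)/(n - 6*I)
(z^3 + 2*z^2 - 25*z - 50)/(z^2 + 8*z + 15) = (z^2 - 3*z - 10)/(z + 3)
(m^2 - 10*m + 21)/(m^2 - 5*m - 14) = (m - 3)/(m + 2)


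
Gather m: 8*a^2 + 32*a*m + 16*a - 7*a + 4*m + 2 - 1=8*a^2 + 9*a + m*(32*a + 4) + 1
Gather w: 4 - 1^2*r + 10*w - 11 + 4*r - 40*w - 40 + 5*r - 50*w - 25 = 8*r - 80*w - 72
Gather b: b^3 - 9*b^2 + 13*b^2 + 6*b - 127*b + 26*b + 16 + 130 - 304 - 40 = b^3 + 4*b^2 - 95*b - 198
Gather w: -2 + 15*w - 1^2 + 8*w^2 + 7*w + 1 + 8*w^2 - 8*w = 16*w^2 + 14*w - 2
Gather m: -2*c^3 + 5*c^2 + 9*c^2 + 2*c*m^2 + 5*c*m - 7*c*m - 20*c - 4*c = -2*c^3 + 14*c^2 + 2*c*m^2 - 2*c*m - 24*c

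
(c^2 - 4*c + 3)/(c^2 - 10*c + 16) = (c^2 - 4*c + 3)/(c^2 - 10*c + 16)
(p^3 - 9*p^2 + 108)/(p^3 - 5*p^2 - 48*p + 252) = (p + 3)/(p + 7)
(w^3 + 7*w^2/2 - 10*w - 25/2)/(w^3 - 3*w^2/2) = (2*w^3 + 7*w^2 - 20*w - 25)/(w^2*(2*w - 3))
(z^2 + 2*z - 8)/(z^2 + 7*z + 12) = (z - 2)/(z + 3)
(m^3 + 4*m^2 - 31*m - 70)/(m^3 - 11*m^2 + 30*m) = (m^2 + 9*m + 14)/(m*(m - 6))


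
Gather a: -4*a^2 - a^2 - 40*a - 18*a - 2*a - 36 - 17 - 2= -5*a^2 - 60*a - 55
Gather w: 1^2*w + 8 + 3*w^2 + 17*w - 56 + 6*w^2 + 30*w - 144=9*w^2 + 48*w - 192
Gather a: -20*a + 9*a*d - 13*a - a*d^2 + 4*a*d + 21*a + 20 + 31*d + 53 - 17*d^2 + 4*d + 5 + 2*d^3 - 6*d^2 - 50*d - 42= a*(-d^2 + 13*d - 12) + 2*d^3 - 23*d^2 - 15*d + 36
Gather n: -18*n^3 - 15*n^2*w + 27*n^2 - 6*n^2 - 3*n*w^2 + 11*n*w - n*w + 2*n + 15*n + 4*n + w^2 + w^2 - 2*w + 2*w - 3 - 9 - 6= -18*n^3 + n^2*(21 - 15*w) + n*(-3*w^2 + 10*w + 21) + 2*w^2 - 18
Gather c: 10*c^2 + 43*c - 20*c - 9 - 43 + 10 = 10*c^2 + 23*c - 42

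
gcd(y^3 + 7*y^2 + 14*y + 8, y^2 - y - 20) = y + 4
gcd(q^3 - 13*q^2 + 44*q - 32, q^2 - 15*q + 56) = q - 8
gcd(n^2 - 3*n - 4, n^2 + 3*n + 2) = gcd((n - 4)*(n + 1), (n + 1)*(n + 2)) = n + 1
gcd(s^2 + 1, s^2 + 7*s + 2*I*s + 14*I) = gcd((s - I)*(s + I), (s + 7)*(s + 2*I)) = 1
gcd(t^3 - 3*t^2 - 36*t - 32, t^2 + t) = t + 1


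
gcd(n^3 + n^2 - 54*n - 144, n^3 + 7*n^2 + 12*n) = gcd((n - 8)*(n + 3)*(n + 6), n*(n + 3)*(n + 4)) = n + 3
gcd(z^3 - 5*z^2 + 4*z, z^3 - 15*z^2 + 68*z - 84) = 1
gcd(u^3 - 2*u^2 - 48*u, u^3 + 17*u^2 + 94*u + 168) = u + 6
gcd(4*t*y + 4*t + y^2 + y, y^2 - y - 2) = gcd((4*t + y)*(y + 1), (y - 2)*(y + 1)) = y + 1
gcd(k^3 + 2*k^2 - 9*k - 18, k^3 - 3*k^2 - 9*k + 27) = k^2 - 9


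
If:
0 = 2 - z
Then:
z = 2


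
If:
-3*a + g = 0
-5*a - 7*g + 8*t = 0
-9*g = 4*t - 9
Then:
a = 9/40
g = 27/40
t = 117/160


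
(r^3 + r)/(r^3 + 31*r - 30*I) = r*(r + I)/(r^2 + I*r + 30)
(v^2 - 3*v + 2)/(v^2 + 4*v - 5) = (v - 2)/(v + 5)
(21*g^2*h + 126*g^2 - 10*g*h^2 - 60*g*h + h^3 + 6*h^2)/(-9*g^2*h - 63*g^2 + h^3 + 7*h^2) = (-7*g*h - 42*g + h^2 + 6*h)/(3*g*h + 21*g + h^2 + 7*h)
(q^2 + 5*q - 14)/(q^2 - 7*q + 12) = (q^2 + 5*q - 14)/(q^2 - 7*q + 12)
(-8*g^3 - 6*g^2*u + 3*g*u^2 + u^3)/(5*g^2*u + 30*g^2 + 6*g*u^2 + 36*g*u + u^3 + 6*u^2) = (-8*g^2 + 2*g*u + u^2)/(5*g*u + 30*g + u^2 + 6*u)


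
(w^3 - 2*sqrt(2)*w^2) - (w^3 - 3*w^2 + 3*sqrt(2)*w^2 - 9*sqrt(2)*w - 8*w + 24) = -5*sqrt(2)*w^2 + 3*w^2 + 8*w + 9*sqrt(2)*w - 24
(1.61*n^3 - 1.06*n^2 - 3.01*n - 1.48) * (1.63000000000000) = 2.6243*n^3 - 1.7278*n^2 - 4.9063*n - 2.4124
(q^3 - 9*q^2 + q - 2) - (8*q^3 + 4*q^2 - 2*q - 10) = -7*q^3 - 13*q^2 + 3*q + 8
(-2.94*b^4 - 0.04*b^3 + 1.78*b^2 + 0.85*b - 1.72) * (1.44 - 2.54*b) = 7.4676*b^5 - 4.132*b^4 - 4.5788*b^3 + 0.4042*b^2 + 5.5928*b - 2.4768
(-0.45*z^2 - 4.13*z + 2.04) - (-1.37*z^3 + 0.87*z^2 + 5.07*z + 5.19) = 1.37*z^3 - 1.32*z^2 - 9.2*z - 3.15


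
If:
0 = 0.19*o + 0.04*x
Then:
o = -0.210526315789474*x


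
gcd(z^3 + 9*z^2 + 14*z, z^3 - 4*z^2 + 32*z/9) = z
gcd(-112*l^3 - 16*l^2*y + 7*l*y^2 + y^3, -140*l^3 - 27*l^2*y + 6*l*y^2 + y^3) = 28*l^2 + 11*l*y + y^2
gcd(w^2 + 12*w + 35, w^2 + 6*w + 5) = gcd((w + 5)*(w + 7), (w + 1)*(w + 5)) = w + 5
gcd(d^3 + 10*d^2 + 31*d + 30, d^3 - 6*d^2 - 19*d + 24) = d + 3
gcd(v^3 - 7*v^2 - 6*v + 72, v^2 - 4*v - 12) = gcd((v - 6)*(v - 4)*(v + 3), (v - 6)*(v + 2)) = v - 6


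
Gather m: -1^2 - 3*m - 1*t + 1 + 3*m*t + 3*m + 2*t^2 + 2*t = 3*m*t + 2*t^2 + t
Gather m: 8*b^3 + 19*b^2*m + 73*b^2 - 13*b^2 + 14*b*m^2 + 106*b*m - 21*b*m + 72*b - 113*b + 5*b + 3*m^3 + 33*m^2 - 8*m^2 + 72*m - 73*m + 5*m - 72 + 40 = 8*b^3 + 60*b^2 - 36*b + 3*m^3 + m^2*(14*b + 25) + m*(19*b^2 + 85*b + 4) - 32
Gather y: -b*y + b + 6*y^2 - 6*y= b + 6*y^2 + y*(-b - 6)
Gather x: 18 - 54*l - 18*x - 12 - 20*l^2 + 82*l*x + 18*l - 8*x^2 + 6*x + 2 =-20*l^2 - 36*l - 8*x^2 + x*(82*l - 12) + 8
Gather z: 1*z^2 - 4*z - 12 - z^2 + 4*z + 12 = 0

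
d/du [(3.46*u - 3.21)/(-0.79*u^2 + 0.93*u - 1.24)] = (2.7334*u^2 - 5.0718*u - 1.3051)/(0.6241*u^4 - 1.4694*u^3 + 2.8241*u^2 - 2.3064*u + 1.5376)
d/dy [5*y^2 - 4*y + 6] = 10*y - 4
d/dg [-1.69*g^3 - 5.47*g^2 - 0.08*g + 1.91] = -5.07*g^2 - 10.94*g - 0.08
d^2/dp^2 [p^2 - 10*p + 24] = 2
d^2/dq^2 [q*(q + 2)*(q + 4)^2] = 12*q^2 + 60*q + 64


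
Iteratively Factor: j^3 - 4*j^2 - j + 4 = (j + 1)*(j^2 - 5*j + 4) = (j - 4)*(j + 1)*(j - 1)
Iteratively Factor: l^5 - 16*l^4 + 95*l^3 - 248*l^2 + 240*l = (l - 5)*(l^4 - 11*l^3 + 40*l^2 - 48*l) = (l - 5)*(l - 4)*(l^3 - 7*l^2 + 12*l) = (l - 5)*(l - 4)^2*(l^2 - 3*l) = l*(l - 5)*(l - 4)^2*(l - 3)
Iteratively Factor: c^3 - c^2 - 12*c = (c - 4)*(c^2 + 3*c) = c*(c - 4)*(c + 3)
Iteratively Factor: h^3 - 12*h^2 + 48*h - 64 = (h - 4)*(h^2 - 8*h + 16) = (h - 4)^2*(h - 4)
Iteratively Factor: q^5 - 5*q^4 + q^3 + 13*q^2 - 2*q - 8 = (q - 4)*(q^4 - q^3 - 3*q^2 + q + 2) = (q - 4)*(q + 1)*(q^3 - 2*q^2 - q + 2) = (q - 4)*(q + 1)^2*(q^2 - 3*q + 2) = (q - 4)*(q - 1)*(q + 1)^2*(q - 2)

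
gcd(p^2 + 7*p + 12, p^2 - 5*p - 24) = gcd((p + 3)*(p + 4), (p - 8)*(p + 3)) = p + 3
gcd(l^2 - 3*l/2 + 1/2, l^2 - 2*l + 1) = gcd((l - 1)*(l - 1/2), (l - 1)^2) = l - 1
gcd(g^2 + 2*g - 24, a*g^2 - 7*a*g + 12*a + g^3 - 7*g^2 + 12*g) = g - 4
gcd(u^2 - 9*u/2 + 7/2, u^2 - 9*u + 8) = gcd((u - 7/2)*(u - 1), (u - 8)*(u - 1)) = u - 1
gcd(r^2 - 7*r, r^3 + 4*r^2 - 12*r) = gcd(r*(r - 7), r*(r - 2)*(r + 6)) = r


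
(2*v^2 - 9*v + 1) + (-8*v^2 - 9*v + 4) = -6*v^2 - 18*v + 5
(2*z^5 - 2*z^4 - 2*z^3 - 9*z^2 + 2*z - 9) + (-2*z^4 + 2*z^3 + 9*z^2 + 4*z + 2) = 2*z^5 - 4*z^4 + 6*z - 7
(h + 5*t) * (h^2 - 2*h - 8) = h^3 + 5*h^2*t - 2*h^2 - 10*h*t - 8*h - 40*t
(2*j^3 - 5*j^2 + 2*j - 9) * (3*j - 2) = 6*j^4 - 19*j^3 + 16*j^2 - 31*j + 18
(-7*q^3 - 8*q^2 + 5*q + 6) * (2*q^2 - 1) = -14*q^5 - 16*q^4 + 17*q^3 + 20*q^2 - 5*q - 6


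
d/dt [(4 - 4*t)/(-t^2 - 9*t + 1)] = 4*(-t^2 + 2*t + 8)/(t^4 + 18*t^3 + 79*t^2 - 18*t + 1)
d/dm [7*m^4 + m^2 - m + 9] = 28*m^3 + 2*m - 1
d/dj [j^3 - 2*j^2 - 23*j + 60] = 3*j^2 - 4*j - 23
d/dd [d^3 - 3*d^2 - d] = 3*d^2 - 6*d - 1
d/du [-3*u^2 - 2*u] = -6*u - 2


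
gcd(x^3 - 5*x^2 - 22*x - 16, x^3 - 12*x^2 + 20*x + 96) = x^2 - 6*x - 16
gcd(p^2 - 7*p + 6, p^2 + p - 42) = p - 6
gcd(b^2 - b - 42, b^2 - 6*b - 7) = b - 7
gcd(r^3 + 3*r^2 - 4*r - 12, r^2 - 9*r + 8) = 1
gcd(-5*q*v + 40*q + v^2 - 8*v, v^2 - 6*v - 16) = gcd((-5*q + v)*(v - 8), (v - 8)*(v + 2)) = v - 8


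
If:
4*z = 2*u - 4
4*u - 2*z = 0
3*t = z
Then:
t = -4/9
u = -2/3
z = -4/3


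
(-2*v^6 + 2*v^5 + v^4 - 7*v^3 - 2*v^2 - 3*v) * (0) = 0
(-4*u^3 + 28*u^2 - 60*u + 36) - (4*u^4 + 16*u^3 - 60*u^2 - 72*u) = -4*u^4 - 20*u^3 + 88*u^2 + 12*u + 36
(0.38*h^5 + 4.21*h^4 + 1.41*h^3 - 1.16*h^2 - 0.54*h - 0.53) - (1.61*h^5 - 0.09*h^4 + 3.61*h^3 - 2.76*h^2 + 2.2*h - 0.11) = -1.23*h^5 + 4.3*h^4 - 2.2*h^3 + 1.6*h^2 - 2.74*h - 0.42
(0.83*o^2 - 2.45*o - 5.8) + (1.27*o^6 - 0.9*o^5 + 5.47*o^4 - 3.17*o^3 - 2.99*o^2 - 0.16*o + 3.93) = 1.27*o^6 - 0.9*o^5 + 5.47*o^4 - 3.17*o^3 - 2.16*o^2 - 2.61*o - 1.87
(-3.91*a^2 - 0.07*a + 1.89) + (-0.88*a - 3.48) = -3.91*a^2 - 0.95*a - 1.59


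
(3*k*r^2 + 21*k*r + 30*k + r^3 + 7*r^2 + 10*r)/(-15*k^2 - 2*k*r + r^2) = (r^2 + 7*r + 10)/(-5*k + r)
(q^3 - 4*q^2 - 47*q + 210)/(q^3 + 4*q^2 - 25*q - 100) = (q^2 + q - 42)/(q^2 + 9*q + 20)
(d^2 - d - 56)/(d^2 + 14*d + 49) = (d - 8)/(d + 7)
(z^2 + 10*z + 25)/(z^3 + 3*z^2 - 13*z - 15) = (z + 5)/(z^2 - 2*z - 3)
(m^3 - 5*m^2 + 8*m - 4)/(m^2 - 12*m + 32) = (m^3 - 5*m^2 + 8*m - 4)/(m^2 - 12*m + 32)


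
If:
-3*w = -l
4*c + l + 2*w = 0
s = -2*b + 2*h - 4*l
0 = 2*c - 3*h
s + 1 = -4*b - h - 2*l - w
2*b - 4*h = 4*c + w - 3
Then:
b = -179/178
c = 15/89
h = 10/89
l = -36/89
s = 343/89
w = -12/89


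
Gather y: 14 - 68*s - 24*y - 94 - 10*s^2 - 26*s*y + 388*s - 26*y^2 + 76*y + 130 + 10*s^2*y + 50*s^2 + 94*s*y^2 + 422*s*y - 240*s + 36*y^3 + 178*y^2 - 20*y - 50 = 40*s^2 + 80*s + 36*y^3 + y^2*(94*s + 152) + y*(10*s^2 + 396*s + 32)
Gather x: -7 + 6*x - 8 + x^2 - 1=x^2 + 6*x - 16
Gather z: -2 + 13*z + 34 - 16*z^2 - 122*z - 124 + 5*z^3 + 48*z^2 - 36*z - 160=5*z^3 + 32*z^2 - 145*z - 252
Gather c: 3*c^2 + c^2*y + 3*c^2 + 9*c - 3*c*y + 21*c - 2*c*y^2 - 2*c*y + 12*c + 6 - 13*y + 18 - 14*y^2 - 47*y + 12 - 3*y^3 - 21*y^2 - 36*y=c^2*(y + 6) + c*(-2*y^2 - 5*y + 42) - 3*y^3 - 35*y^2 - 96*y + 36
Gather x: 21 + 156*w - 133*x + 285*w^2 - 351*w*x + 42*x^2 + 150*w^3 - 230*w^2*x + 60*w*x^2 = 150*w^3 + 285*w^2 + 156*w + x^2*(60*w + 42) + x*(-230*w^2 - 351*w - 133) + 21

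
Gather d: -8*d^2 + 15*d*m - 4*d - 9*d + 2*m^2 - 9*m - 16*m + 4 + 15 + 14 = -8*d^2 + d*(15*m - 13) + 2*m^2 - 25*m + 33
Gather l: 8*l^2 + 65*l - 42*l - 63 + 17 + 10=8*l^2 + 23*l - 36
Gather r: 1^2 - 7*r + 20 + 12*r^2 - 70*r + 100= 12*r^2 - 77*r + 121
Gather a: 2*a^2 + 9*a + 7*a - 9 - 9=2*a^2 + 16*a - 18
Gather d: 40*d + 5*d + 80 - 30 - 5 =45*d + 45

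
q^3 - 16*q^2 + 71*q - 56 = (q - 8)*(q - 7)*(q - 1)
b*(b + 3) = b^2 + 3*b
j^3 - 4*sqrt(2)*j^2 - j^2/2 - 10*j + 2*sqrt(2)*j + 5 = (j - 1/2)*(j - 5*sqrt(2))*(j + sqrt(2))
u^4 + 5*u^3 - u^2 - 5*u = u*(u - 1)*(u + 1)*(u + 5)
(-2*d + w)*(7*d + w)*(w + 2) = -14*d^2*w - 28*d^2 + 5*d*w^2 + 10*d*w + w^3 + 2*w^2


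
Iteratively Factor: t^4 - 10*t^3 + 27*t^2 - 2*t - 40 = (t - 2)*(t^3 - 8*t^2 + 11*t + 20) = (t - 5)*(t - 2)*(t^2 - 3*t - 4) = (t - 5)*(t - 2)*(t + 1)*(t - 4)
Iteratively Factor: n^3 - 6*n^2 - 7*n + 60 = (n - 4)*(n^2 - 2*n - 15) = (n - 5)*(n - 4)*(n + 3)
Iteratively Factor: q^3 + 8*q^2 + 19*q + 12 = (q + 3)*(q^2 + 5*q + 4) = (q + 1)*(q + 3)*(q + 4)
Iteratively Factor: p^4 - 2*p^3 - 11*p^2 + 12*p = (p - 1)*(p^3 - p^2 - 12*p) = p*(p - 1)*(p^2 - p - 12) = p*(p - 1)*(p + 3)*(p - 4)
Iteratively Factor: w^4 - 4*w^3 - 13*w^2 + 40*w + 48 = (w + 1)*(w^3 - 5*w^2 - 8*w + 48) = (w + 1)*(w + 3)*(w^2 - 8*w + 16) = (w - 4)*(w + 1)*(w + 3)*(w - 4)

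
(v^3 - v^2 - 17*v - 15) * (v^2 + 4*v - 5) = v^5 + 3*v^4 - 26*v^3 - 78*v^2 + 25*v + 75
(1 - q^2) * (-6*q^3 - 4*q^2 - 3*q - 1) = 6*q^5 + 4*q^4 - 3*q^3 - 3*q^2 - 3*q - 1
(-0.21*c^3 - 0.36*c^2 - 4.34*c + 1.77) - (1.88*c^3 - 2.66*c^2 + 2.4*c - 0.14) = -2.09*c^3 + 2.3*c^2 - 6.74*c + 1.91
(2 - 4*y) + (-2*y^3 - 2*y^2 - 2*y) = -2*y^3 - 2*y^2 - 6*y + 2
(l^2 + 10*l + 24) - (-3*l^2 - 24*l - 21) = 4*l^2 + 34*l + 45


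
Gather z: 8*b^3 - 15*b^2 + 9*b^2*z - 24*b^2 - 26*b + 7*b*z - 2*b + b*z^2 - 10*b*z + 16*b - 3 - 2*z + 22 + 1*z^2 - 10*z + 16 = 8*b^3 - 39*b^2 - 12*b + z^2*(b + 1) + z*(9*b^2 - 3*b - 12) + 35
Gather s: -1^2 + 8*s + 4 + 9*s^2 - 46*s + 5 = 9*s^2 - 38*s + 8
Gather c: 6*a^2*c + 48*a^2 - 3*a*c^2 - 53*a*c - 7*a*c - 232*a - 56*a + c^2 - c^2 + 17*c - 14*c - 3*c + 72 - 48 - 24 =48*a^2 - 3*a*c^2 - 288*a + c*(6*a^2 - 60*a)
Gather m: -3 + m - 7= m - 10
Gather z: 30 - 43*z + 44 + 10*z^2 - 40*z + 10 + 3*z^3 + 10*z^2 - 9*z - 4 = 3*z^3 + 20*z^2 - 92*z + 80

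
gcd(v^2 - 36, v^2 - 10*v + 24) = v - 6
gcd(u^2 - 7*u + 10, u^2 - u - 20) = u - 5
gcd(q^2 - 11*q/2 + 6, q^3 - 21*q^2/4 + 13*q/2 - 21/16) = q - 3/2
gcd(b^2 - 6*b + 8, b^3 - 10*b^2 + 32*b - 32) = b^2 - 6*b + 8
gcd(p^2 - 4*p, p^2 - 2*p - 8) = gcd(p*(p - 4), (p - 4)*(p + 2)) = p - 4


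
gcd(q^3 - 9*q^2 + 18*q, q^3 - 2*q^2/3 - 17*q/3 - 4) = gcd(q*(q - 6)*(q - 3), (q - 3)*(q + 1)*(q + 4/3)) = q - 3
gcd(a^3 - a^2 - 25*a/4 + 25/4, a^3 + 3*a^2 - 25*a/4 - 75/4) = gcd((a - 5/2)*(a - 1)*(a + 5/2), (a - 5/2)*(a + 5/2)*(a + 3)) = a^2 - 25/4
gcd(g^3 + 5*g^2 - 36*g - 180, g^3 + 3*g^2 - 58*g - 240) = g^2 + 11*g + 30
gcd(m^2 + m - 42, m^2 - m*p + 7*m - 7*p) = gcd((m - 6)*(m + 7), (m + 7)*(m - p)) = m + 7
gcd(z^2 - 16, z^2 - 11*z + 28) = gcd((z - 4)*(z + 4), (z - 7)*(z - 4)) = z - 4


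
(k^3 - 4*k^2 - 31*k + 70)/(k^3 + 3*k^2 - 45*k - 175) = (k - 2)/(k + 5)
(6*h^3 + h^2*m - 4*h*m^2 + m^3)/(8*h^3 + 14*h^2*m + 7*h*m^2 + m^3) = (6*h^2 - 5*h*m + m^2)/(8*h^2 + 6*h*m + m^2)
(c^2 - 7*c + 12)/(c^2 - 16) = (c - 3)/(c + 4)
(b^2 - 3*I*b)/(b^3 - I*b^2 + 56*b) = (b - 3*I)/(b^2 - I*b + 56)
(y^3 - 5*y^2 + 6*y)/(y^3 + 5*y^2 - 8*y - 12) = y*(y - 3)/(y^2 + 7*y + 6)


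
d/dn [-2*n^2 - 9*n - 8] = -4*n - 9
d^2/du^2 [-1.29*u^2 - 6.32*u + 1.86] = -2.58000000000000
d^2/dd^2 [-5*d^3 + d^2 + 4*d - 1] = 2 - 30*d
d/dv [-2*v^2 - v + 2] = -4*v - 1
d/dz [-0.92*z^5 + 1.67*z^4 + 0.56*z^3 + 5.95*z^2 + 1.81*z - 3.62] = -4.6*z^4 + 6.68*z^3 + 1.68*z^2 + 11.9*z + 1.81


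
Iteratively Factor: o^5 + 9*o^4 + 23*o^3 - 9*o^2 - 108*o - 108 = (o + 2)*(o^4 + 7*o^3 + 9*o^2 - 27*o - 54) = (o + 2)*(o + 3)*(o^3 + 4*o^2 - 3*o - 18) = (o - 2)*(o + 2)*(o + 3)*(o^2 + 6*o + 9) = (o - 2)*(o + 2)*(o + 3)^2*(o + 3)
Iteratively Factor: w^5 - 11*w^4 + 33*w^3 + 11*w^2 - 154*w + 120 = (w - 1)*(w^4 - 10*w^3 + 23*w^2 + 34*w - 120) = (w - 1)*(w + 2)*(w^3 - 12*w^2 + 47*w - 60) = (w - 4)*(w - 1)*(w + 2)*(w^2 - 8*w + 15) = (w - 4)*(w - 3)*(w - 1)*(w + 2)*(w - 5)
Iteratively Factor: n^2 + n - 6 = (n - 2)*(n + 3)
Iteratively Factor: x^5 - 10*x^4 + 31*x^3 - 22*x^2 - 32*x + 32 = (x - 2)*(x^4 - 8*x^3 + 15*x^2 + 8*x - 16) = (x - 4)*(x - 2)*(x^3 - 4*x^2 - x + 4) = (x - 4)*(x - 2)*(x - 1)*(x^2 - 3*x - 4) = (x - 4)^2*(x - 2)*(x - 1)*(x + 1)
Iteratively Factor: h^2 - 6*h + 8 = (h - 4)*(h - 2)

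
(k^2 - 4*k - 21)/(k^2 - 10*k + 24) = (k^2 - 4*k - 21)/(k^2 - 10*k + 24)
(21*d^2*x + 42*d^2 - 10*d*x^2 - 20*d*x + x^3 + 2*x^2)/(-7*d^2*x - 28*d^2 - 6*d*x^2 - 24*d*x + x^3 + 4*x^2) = (-3*d*x - 6*d + x^2 + 2*x)/(d*x + 4*d + x^2 + 4*x)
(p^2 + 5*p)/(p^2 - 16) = p*(p + 5)/(p^2 - 16)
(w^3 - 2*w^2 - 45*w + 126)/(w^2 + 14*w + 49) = (w^2 - 9*w + 18)/(w + 7)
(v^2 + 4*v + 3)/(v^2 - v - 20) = (v^2 + 4*v + 3)/(v^2 - v - 20)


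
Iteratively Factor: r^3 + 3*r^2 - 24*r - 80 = (r + 4)*(r^2 - r - 20) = (r + 4)^2*(r - 5)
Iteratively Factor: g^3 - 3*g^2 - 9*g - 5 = (g - 5)*(g^2 + 2*g + 1) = (g - 5)*(g + 1)*(g + 1)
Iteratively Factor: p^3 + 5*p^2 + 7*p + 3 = (p + 1)*(p^2 + 4*p + 3) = (p + 1)*(p + 3)*(p + 1)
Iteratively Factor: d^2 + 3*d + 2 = (d + 1)*(d + 2)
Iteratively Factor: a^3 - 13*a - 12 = (a + 1)*(a^2 - a - 12) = (a + 1)*(a + 3)*(a - 4)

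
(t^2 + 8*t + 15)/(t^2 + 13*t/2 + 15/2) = 2*(t + 3)/(2*t + 3)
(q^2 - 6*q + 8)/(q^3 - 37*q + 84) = (q - 2)/(q^2 + 4*q - 21)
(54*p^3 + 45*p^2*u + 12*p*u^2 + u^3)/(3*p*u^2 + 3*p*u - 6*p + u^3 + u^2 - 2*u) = (18*p^2 + 9*p*u + u^2)/(u^2 + u - 2)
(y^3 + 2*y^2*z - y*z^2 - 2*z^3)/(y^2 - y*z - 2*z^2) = (y^2 + y*z - 2*z^2)/(y - 2*z)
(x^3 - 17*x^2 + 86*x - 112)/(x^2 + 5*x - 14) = (x^2 - 15*x + 56)/(x + 7)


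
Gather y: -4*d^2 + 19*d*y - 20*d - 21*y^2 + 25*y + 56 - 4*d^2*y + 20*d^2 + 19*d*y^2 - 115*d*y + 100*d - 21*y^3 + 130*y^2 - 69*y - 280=16*d^2 + 80*d - 21*y^3 + y^2*(19*d + 109) + y*(-4*d^2 - 96*d - 44) - 224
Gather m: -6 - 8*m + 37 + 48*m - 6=40*m + 25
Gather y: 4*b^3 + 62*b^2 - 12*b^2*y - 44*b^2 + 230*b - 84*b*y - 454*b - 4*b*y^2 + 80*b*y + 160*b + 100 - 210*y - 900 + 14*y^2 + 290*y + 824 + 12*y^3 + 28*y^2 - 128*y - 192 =4*b^3 + 18*b^2 - 64*b + 12*y^3 + y^2*(42 - 4*b) + y*(-12*b^2 - 4*b - 48) - 168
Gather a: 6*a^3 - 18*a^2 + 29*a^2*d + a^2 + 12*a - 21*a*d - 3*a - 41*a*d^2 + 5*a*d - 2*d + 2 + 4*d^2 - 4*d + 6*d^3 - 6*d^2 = 6*a^3 + a^2*(29*d - 17) + a*(-41*d^2 - 16*d + 9) + 6*d^3 - 2*d^2 - 6*d + 2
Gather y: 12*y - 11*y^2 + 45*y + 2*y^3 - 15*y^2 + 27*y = 2*y^3 - 26*y^2 + 84*y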